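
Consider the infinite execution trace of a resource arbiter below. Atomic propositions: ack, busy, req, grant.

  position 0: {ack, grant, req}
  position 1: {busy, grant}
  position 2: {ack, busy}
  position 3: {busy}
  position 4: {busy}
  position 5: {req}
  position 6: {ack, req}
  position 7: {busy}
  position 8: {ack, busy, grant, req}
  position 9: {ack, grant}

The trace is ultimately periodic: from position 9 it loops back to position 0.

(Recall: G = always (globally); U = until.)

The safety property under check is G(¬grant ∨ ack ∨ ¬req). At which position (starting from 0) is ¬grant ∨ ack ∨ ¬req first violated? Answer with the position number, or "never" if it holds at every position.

¬grant ∨ ack ∨ ¬req holds at every position 0..9, and those are all the positions the trace ever visits, so the invariant G(¬grant ∨ ack ∨ ¬req) is never violated.

never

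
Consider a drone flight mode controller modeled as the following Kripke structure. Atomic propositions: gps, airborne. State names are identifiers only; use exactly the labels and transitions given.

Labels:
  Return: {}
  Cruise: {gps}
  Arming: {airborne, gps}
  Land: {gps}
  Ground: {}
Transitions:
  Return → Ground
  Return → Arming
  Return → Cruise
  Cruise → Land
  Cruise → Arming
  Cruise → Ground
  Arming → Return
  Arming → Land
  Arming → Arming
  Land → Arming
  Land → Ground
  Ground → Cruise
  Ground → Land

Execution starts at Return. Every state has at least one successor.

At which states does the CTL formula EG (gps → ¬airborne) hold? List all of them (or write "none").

{Return, Cruise, Land, Ground}

States satisfying gps → ¬airborne: {Return, Cruise, Land, Ground}.
States satisfying EG (gps → ¬airborne): {Return, Cruise, Land, Ground}.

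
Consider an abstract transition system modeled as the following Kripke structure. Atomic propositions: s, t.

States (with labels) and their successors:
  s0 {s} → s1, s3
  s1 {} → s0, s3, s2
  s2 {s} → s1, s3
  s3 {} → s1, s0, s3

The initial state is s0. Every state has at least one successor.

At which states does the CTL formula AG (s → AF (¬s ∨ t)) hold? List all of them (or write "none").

States satisfying s → AF (¬s ∨ t): {s0, s1, s2, s3}.
States satisfying AG (s → AF (¬s ∨ t)): {s0, s1, s2, s3}.

{s0, s1, s2, s3}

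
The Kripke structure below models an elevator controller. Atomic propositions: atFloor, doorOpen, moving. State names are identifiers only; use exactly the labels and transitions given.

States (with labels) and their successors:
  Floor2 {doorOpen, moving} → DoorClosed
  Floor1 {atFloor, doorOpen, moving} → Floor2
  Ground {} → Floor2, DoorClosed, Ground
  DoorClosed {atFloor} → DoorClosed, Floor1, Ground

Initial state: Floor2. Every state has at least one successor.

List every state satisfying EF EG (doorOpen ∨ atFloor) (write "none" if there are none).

States satisfying EG (doorOpen ∨ atFloor): {Floor2, Floor1, DoorClosed}.
States satisfying EF EG (doorOpen ∨ atFloor): {Floor2, Floor1, Ground, DoorClosed}.

{Floor2, Floor1, Ground, DoorClosed}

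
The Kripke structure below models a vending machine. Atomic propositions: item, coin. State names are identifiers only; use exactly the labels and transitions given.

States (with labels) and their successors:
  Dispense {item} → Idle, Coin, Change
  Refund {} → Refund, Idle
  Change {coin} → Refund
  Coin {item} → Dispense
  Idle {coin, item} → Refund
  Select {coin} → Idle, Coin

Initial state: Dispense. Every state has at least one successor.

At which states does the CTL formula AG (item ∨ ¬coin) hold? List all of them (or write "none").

States satisfying item ∨ ¬coin: {Dispense, Refund, Coin, Idle}.
States satisfying AG (item ∨ ¬coin): {Refund, Idle}.

{Refund, Idle}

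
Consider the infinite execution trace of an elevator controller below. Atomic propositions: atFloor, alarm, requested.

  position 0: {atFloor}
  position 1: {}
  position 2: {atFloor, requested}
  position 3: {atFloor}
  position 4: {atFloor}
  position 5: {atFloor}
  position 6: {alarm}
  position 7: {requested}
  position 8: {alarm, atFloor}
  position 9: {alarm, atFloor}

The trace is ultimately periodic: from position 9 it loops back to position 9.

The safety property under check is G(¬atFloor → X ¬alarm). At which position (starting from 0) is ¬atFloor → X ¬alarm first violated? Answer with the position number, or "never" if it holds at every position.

Check ¬atFloor → X ¬alarm at each position in order: 0 ✓, 1 ✓, 2 ✓, 3 ✓, 4 ✓, 5 ✓, 6 ✓.
At position 7 the labels are {requested} and the next position 8 has {alarm, atFloor}, so ¬atFloor → X ¬alarm is false there. This is the first violation.

7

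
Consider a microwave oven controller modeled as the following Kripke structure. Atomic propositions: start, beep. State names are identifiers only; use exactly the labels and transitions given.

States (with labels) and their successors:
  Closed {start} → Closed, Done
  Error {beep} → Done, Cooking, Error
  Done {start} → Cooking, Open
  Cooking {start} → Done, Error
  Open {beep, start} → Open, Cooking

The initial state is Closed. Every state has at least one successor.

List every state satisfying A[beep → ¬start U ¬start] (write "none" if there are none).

States satisfying beep → ¬start: {Closed, Error, Done, Cooking}.
States satisfying ¬start: {Error}.
States satisfying A[beep → ¬start U ¬start]: {Error}.

{Error}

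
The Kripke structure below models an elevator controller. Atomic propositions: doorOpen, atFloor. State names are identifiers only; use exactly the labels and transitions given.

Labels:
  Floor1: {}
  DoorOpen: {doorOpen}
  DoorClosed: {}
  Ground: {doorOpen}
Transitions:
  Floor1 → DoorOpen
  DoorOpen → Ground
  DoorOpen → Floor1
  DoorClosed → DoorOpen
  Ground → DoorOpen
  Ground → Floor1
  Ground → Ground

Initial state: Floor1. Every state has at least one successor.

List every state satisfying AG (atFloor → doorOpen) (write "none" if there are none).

{Floor1, DoorOpen, DoorClosed, Ground}

States satisfying atFloor → doorOpen: {Floor1, DoorOpen, DoorClosed, Ground}.
States satisfying AG (atFloor → doorOpen): {Floor1, DoorOpen, DoorClosed, Ground}.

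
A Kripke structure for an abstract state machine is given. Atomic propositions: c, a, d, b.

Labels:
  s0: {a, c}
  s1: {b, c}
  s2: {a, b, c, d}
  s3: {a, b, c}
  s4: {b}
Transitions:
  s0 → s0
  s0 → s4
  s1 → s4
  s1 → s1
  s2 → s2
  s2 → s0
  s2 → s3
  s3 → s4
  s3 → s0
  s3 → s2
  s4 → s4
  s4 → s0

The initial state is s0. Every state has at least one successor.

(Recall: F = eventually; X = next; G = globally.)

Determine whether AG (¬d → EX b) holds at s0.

Yes

States satisfying ¬d → EX b: {s0, s1, s2, s3, s4}.
States satisfying AG (¬d → EX b): {s0, s1, s2, s3, s4}.
Every state reachable from s0 satisfies ¬d → EX b.
s0 ∈ Sat(AG (¬d → EX b)).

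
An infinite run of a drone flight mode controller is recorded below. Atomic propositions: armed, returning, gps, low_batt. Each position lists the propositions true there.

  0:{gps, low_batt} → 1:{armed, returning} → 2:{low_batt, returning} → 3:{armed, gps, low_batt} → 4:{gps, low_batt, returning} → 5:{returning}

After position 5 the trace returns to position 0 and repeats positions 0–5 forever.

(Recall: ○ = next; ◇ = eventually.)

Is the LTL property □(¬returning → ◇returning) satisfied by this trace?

¬returning → ◇returning holds at every position 0..5, and those are all positions ever visited, so □(¬returning → ◇returning) holds.
Positions where ¬returning holds: 0, 3.
Check ◇returning at each: 0→ok, 3→ok.

Holds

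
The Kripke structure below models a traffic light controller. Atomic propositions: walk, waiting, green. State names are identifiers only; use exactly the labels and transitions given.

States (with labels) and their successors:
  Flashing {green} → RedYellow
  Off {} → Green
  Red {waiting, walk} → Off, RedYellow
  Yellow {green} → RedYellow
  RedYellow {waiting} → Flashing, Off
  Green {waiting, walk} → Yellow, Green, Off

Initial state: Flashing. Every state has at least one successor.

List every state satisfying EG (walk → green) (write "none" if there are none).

States satisfying walk → green: {Flashing, Off, Yellow, RedYellow}.
States satisfying EG (walk → green): {Flashing, Yellow, RedYellow}.

{Flashing, Yellow, RedYellow}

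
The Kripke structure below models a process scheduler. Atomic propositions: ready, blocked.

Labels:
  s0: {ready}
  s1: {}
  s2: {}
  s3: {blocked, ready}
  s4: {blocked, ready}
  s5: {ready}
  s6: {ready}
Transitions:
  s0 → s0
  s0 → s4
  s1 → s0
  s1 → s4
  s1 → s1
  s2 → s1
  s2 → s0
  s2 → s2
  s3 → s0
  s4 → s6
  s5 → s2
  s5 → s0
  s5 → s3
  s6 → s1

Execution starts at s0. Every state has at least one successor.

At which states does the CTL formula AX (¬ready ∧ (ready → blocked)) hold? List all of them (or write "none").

{s6}

States satisfying ¬ready ∧ (ready → blocked): {s1, s2}.
States satisfying AX (¬ready ∧ (ready → blocked)): {s6}.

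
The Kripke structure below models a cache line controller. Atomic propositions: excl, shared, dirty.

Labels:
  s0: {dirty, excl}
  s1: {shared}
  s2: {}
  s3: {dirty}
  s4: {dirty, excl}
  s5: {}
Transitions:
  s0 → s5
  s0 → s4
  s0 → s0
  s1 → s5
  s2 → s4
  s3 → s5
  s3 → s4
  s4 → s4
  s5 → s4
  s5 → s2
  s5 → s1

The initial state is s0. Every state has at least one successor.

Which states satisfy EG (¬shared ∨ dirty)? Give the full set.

{s0, s2, s3, s4, s5}

States satisfying ¬shared ∨ dirty: {s0, s2, s3, s4, s5}.
States satisfying EG (¬shared ∨ dirty): {s0, s2, s3, s4, s5}.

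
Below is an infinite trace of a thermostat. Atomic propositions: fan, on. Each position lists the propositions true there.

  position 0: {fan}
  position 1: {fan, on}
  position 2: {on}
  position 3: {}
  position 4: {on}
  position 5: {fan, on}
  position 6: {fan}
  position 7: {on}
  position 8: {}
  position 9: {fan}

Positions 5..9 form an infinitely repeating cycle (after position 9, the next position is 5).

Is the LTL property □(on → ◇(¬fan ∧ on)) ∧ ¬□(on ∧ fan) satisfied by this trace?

Satisfied

on → ◇(¬fan ∧ on) holds at every position 0..9, and those are all positions ever visited, so □(on → ◇(¬fan ∧ on)) holds.
Positions where on holds: 1, 2, 4, 5, 7.
Check ◇(¬fan ∧ on) at each: 1→ok, 2→ok, 4→ok, 5→ok, 7→ok.
At position 0: □(on → ◇(¬fan ∧ on)) is true; ¬□(on ∧ fan) is true; so □(on → ◇(¬fan ∧ on)) ∧ ¬□(on ∧ fan) is true.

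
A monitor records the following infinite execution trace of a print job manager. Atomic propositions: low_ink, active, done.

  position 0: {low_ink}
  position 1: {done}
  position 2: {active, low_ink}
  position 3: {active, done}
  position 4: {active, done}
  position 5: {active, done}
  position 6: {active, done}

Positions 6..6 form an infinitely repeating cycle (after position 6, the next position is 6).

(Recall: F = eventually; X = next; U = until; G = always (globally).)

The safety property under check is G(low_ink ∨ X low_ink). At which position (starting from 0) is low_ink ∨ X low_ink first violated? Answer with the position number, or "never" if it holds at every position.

3

Check low_ink ∨ X low_ink at each position in order: 0 ✓, 1 ✓, 2 ✓.
At position 3 the labels are {active, done} and the next position 4 has {active, done}, so low_ink ∨ X low_ink is false there. This is the first violation.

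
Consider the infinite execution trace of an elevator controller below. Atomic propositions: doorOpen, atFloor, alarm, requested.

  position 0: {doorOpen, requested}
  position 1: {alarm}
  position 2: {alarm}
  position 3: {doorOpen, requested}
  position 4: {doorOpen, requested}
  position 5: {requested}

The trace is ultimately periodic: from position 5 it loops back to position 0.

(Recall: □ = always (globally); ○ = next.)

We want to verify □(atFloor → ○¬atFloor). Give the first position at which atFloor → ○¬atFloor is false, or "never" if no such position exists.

never

atFloor → ○¬atFloor holds at every position 0..5, and those are all the positions the trace ever visits, so the invariant □(atFloor → ○¬atFloor) is never violated.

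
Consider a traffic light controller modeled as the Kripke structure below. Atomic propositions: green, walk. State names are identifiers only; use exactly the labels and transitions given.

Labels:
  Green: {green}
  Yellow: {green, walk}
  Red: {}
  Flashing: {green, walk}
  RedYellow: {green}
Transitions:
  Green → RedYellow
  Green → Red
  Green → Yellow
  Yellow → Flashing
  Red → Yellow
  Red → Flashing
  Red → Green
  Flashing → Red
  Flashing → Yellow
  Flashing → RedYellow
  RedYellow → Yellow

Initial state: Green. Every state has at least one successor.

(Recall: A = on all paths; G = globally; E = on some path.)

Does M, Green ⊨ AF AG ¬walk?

Violated

States satisfying AG ¬walk: ∅.
States satisfying AF AG ¬walk: ∅.
There is a path from Green along which AG ¬walk never holds.
Green ∉ Sat(AF AG ¬walk).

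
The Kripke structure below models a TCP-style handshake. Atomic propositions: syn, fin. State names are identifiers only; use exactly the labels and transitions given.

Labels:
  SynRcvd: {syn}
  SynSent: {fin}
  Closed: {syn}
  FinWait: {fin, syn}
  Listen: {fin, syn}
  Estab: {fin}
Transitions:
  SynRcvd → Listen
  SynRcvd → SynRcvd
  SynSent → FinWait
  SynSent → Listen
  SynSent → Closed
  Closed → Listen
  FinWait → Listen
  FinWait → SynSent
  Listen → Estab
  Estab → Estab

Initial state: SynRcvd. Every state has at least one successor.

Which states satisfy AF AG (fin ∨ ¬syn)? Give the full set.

{Closed, Listen, Estab}

States satisfying AG (fin ∨ ¬syn): {Listen, Estab}.
States satisfying AF AG (fin ∨ ¬syn): {Closed, Listen, Estab}.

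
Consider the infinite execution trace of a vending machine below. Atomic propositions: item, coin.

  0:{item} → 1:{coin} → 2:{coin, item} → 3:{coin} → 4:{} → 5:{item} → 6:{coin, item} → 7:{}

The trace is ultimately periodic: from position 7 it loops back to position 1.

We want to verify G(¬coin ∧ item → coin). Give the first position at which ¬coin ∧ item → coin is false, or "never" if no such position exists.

0

At position 0 the labels are {item}, so ¬coin ∧ item → coin is false there. This is the first violation.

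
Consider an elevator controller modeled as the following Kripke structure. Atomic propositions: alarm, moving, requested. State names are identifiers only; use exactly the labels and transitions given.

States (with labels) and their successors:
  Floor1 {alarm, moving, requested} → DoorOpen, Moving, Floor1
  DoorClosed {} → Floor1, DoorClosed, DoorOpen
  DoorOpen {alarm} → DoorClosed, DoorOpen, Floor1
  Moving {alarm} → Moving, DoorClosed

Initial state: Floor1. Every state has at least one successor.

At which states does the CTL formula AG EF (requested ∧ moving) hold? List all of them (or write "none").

{Floor1, DoorClosed, DoorOpen, Moving}

States satisfying EF (requested ∧ moving): {Floor1, DoorClosed, DoorOpen, Moving}.
States satisfying AG EF (requested ∧ moving): {Floor1, DoorClosed, DoorOpen, Moving}.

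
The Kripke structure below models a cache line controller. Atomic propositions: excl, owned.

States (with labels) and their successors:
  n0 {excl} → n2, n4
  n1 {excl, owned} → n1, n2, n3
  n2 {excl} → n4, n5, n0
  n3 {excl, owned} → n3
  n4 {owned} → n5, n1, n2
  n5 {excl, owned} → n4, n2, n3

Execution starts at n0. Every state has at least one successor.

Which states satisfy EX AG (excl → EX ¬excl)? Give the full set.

States satisfying AG (excl → EX ¬excl): ∅.
States satisfying EX AG (excl → EX ¬excl): ∅.

none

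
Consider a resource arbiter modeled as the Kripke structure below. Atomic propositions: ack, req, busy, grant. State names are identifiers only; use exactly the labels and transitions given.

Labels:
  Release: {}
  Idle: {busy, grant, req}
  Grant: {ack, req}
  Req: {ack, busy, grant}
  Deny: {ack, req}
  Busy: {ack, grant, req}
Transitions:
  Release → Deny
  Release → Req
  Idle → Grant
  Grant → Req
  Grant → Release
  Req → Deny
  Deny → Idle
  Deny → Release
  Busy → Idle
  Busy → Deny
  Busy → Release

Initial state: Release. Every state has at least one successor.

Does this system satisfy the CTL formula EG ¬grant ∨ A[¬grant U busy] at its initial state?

States satisfying ¬grant: {Release, Grant, Deny}.
States satisfying EG ¬grant: {Release, Grant, Deny}.
States satisfying busy: {Idle, Req}.
States satisfying A[¬grant U busy]: {Idle, Req}.
States satisfying EG ¬grant ∨ A[¬grant U busy]: {Release, Idle, Grant, Req, Deny}.
Release ∈ Sat(EG ¬grant ∨ A[¬grant U busy]).

Yes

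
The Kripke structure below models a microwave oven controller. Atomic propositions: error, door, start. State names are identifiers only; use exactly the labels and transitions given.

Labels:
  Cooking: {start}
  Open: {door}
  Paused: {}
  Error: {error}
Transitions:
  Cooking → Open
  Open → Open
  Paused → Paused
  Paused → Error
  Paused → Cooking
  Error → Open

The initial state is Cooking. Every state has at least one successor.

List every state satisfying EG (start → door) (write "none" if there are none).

States satisfying start → door: {Open, Paused, Error}.
States satisfying EG (start → door): {Open, Paused, Error}.

{Open, Paused, Error}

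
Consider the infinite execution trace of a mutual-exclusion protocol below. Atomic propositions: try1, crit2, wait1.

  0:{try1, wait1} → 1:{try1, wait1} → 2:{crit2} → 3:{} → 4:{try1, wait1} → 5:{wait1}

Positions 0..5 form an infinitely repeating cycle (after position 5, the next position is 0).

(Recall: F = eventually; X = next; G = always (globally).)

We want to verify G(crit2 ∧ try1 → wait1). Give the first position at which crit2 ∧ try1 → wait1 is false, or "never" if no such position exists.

never

crit2 ∧ try1 → wait1 holds at every position 0..5, and those are all the positions the trace ever visits, so the invariant G(crit2 ∧ try1 → wait1) is never violated.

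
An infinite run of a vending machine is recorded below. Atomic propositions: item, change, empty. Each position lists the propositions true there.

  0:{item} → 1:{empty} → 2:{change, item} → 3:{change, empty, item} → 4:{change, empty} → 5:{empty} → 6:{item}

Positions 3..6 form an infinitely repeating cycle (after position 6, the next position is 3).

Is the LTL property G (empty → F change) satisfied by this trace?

empty → F change holds at every position 0..6, and those are all positions ever visited, so G (empty → F change) holds.
Positions where empty holds: 1, 3, 4, 5.
Check F change at each: 1→ok, 3→ok, 4→ok, 5→ok.

Yes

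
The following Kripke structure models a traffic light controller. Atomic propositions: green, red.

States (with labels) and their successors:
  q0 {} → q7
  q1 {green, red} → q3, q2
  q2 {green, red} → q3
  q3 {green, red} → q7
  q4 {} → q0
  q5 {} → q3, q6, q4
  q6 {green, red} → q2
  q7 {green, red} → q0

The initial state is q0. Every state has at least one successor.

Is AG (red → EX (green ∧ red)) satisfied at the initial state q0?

States satisfying red → EX (green ∧ red): {q0, q1, q2, q3, q4, q5, q6}.
States satisfying AG (red → EX (green ∧ red)): ∅.
q7 is reachable from q0 and violates red → EX (green ∧ red), so AG fails at q0.
q0 ∉ Sat(AG (red → EX (green ∧ red))).

No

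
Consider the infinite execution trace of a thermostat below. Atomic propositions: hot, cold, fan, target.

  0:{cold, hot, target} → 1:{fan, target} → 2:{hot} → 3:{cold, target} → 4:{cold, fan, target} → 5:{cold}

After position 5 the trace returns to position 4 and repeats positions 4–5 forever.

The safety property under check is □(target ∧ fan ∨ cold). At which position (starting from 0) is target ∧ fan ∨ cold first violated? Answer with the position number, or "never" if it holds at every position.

Check target ∧ fan ∨ cold at each position in order: 0 ✓, 1 ✓.
At position 2 the labels are {hot}, so target ∧ fan ∨ cold is false there. This is the first violation.

2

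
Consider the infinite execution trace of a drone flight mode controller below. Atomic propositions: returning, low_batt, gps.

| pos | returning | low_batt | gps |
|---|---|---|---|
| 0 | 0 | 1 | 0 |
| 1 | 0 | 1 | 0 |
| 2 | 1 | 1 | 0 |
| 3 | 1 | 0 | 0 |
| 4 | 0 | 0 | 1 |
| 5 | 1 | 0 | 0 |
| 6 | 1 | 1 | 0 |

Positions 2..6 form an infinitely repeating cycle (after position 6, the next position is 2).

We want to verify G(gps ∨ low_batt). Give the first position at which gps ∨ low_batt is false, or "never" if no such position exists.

Check gps ∨ low_batt at each position in order: 0 ✓, 1 ✓, 2 ✓.
At position 3 the labels are {returning}, so gps ∨ low_batt is false there. This is the first violation.

3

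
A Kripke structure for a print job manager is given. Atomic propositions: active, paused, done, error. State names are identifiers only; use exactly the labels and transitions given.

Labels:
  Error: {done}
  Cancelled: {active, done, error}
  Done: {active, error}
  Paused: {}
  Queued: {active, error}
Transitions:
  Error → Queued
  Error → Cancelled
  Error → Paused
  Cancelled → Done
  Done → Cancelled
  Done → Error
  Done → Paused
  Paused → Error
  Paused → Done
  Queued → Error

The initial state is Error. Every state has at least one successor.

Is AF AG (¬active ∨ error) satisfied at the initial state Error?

States satisfying AG (¬active ∨ error): {Error, Cancelled, Done, Paused, Queued}.
States satisfying AF AG (¬active ∨ error): {Error, Cancelled, Done, Paused, Queued}.
Error ∈ Sat(AF AG (¬active ∨ error)).

Holds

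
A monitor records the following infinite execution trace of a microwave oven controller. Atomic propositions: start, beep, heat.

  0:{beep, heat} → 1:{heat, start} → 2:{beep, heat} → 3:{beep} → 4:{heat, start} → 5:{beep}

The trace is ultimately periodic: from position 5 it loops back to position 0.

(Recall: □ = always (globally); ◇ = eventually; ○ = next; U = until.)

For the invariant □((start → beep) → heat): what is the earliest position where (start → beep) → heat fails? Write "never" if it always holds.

3

Check (start → beep) → heat at each position in order: 0 ✓, 1 ✓, 2 ✓.
At position 3 the labels are {beep}, so (start → beep) → heat is false there. This is the first violation.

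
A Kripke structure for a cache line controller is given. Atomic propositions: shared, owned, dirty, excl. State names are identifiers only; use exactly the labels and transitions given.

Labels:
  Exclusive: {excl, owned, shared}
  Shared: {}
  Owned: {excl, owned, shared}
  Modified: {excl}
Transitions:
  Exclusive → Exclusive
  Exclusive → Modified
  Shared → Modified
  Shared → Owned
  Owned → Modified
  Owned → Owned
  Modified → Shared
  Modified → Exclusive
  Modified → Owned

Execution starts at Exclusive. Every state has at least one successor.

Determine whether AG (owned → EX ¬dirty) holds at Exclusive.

Holds

States satisfying owned → EX ¬dirty: {Exclusive, Shared, Owned, Modified}.
States satisfying AG (owned → EX ¬dirty): {Exclusive, Shared, Owned, Modified}.
Every state reachable from Exclusive satisfies owned → EX ¬dirty.
Exclusive ∈ Sat(AG (owned → EX ¬dirty)).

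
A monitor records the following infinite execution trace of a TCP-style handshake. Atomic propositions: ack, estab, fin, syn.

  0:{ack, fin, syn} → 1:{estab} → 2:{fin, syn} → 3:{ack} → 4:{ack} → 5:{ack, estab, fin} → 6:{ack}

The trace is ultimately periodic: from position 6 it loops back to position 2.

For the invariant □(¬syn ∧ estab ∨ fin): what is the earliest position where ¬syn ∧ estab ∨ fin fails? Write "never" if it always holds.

Check ¬syn ∧ estab ∨ fin at each position in order: 0 ✓, 1 ✓, 2 ✓.
At position 3 the labels are {ack}, so ¬syn ∧ estab ∨ fin is false there. This is the first violation.

3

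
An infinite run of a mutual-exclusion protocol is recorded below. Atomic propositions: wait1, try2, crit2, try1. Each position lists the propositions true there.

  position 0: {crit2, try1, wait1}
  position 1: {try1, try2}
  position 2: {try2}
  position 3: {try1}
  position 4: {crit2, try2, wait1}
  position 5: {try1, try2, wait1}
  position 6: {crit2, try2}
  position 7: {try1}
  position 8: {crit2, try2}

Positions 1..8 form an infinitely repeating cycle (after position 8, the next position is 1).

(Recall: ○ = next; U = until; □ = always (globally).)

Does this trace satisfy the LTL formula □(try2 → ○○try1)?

Violated

try2 → ○○try1 must hold at every position from 0 onward. It fails at position 2, so □(try2 → ○○try1) is false.
Positions where try2 holds: 1, 2, 4, 5, 6, 8.
Check ○○try1 at each: 1→ok, 2→fails, 4→fails, 5→ok, 6→fails, 8→fails.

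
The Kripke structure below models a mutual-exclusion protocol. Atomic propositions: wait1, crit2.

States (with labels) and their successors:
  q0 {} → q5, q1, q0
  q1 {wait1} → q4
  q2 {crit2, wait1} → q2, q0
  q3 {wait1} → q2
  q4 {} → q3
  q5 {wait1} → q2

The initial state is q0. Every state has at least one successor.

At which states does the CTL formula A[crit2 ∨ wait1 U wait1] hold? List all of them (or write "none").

{q1, q2, q3, q5}

States satisfying crit2 ∨ wait1: {q1, q2, q3, q5}.
States satisfying wait1: {q1, q2, q3, q5}.
States satisfying A[crit2 ∨ wait1 U wait1]: {q1, q2, q3, q5}.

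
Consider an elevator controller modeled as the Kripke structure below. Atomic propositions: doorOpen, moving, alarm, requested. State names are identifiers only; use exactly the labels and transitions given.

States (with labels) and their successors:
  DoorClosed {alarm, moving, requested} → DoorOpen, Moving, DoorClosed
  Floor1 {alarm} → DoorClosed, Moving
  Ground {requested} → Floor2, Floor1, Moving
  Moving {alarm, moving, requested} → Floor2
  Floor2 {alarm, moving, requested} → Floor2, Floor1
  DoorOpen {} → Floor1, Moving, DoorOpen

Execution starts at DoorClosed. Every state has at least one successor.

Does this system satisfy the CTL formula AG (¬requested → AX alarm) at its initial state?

States satisfying ¬requested → AX alarm: {DoorClosed, Floor1, Ground, Moving, Floor2}.
States satisfying AG (¬requested → AX alarm): ∅.
DoorOpen is reachable from DoorClosed and violates ¬requested → AX alarm, so AG fails at DoorClosed.
DoorClosed ∉ Sat(AG (¬requested → AX alarm)).

Violated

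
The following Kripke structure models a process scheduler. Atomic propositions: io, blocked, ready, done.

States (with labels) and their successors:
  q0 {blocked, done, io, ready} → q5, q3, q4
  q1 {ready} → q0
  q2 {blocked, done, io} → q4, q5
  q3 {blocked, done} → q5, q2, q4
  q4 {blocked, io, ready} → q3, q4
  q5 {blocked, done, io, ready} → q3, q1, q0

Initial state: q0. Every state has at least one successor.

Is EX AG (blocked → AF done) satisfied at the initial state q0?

States satisfying AG (blocked → AF done): ∅.
States satisfying EX AG (blocked → AF done): ∅.
No suitable path/successor from q0 witnesses the formula.
q0 ∉ Sat(EX AG (blocked → AF done)).

Does not hold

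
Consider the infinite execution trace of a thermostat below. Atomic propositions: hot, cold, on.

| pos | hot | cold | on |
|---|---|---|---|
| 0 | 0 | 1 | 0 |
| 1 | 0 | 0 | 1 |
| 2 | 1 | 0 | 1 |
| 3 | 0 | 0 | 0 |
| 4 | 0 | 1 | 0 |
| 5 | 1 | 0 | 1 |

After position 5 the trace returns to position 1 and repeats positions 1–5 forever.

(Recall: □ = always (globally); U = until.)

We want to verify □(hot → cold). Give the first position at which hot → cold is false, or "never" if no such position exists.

2

Check hot → cold at each position in order: 0 ✓, 1 ✓.
At position 2 the labels are {hot, on}, so hot → cold is false there. This is the first violation.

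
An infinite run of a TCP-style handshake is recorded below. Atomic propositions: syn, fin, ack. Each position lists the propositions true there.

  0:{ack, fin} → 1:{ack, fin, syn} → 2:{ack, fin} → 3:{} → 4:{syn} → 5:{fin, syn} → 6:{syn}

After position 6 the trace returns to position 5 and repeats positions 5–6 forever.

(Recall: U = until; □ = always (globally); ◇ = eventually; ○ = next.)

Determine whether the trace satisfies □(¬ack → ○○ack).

No

¬ack → ○○ack must hold at every position from 0 onward. It fails at position 3, so □(¬ack → ○○ack) is false.
Positions where ¬ack holds: 3, 4, 5, 6.
Check ○○ack at each: 3→fails, 4→fails, 5→fails, 6→fails.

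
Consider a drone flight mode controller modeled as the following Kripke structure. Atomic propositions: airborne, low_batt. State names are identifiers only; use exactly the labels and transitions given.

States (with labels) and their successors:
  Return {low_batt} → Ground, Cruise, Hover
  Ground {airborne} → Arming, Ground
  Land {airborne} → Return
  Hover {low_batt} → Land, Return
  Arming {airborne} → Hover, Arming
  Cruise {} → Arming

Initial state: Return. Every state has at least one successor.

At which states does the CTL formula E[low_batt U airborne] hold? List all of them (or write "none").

{Return, Ground, Land, Hover, Arming}

States satisfying low_batt: {Return, Hover}.
States satisfying airborne: {Ground, Land, Arming}.
States satisfying E[low_batt U airborne]: {Return, Ground, Land, Hover, Arming}.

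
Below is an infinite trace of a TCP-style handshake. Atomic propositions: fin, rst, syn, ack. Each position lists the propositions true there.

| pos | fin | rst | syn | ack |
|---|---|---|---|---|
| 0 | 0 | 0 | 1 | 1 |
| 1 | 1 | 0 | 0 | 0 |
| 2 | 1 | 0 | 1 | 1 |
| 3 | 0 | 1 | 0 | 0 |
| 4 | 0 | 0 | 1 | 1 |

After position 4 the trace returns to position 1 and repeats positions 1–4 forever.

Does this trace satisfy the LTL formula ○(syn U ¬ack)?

Satisfied

The position after 0 is 1; syn U ¬ack is true there.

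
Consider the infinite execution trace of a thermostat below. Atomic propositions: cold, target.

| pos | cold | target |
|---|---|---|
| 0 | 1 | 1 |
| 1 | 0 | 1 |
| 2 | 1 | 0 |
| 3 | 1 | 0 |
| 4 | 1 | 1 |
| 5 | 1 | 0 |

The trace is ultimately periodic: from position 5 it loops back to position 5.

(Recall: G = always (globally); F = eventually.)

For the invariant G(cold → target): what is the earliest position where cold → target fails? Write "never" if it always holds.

Check cold → target at each position in order: 0 ✓, 1 ✓.
At position 2 the labels are {cold}, so cold → target is false there. This is the first violation.

2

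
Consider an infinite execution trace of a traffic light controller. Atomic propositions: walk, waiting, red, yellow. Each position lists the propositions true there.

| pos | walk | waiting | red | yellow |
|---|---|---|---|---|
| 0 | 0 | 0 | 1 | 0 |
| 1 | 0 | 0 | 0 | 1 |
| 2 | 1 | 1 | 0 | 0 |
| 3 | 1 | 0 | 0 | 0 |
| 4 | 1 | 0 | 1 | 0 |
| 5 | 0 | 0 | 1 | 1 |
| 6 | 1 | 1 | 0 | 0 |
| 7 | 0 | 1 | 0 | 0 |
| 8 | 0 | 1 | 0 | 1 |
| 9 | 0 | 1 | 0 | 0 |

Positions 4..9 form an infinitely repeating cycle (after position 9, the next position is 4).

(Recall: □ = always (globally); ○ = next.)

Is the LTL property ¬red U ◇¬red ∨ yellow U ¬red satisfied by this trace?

Yes

Walking from position 0: ◇¬red first holds at position 0, and ¬red holds at every earlier position along the way, so ¬red U ◇¬red holds.
Walking from position 0: at position 0, ¬red has not yet held and yellow fails, so yellow U ¬red is false.
At position 0: ¬red U ◇¬red is true; yellow U ¬red is false; so ¬red U ◇¬red ∨ yellow U ¬red is true.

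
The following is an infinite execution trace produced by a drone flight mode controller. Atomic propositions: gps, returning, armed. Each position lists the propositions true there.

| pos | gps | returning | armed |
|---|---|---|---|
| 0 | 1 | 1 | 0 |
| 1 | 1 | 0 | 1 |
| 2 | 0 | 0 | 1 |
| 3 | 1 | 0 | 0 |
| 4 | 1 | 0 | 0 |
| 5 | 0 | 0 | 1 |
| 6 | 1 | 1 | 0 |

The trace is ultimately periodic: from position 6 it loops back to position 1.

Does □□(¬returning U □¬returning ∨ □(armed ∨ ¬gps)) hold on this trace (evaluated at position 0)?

□(¬returning U □¬returning ∨ □(armed ∨ ¬gps)) must hold at every position from 0 onward. It fails at position 0, so □□(¬returning U □¬returning ∨ □(armed ∨ ¬gps)) is false.

No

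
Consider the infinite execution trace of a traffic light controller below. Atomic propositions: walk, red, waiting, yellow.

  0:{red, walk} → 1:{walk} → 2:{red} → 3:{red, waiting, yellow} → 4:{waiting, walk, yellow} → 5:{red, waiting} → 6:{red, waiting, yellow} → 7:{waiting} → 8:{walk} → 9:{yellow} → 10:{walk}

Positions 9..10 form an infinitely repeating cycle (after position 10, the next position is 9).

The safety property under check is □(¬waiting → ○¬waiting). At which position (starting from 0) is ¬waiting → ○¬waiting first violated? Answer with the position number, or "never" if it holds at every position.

Check ¬waiting → ○¬waiting at each position in order: 0 ✓, 1 ✓.
At position 2 the labels are {red} and the next position 3 has {red, waiting, yellow}, so ¬waiting → ○¬waiting is false there. This is the first violation.

2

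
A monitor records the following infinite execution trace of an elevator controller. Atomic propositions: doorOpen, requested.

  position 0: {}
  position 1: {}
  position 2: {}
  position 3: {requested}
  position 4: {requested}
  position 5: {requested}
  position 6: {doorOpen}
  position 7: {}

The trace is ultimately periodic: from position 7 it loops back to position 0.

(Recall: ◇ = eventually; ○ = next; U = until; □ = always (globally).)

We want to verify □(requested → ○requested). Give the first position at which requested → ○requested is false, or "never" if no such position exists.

5

Check requested → ○requested at each position in order: 0 ✓, 1 ✓, 2 ✓, 3 ✓, 4 ✓.
At position 5 the labels are {requested} and the next position 6 has {doorOpen}, so requested → ○requested is false there. This is the first violation.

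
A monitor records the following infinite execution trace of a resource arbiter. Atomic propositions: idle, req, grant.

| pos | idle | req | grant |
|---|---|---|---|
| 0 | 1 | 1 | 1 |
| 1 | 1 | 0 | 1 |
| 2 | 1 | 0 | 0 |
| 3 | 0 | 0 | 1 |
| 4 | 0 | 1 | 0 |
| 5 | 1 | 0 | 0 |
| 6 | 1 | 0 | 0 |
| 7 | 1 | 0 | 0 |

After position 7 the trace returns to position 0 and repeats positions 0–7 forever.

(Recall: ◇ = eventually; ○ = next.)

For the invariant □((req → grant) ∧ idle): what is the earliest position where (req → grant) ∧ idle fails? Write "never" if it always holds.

3

Check (req → grant) ∧ idle at each position in order: 0 ✓, 1 ✓, 2 ✓.
At position 3 the labels are {grant}, so (req → grant) ∧ idle is false there. This is the first violation.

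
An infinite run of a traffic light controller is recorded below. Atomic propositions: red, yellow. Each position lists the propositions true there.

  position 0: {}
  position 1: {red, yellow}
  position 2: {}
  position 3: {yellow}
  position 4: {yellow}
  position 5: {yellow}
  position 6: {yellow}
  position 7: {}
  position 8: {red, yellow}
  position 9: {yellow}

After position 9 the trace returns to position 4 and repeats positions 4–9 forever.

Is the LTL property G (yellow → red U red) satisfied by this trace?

yellow → red U red must hold at every position from 0 onward. It fails at position 3, so G (yellow → red U red) is false.
Positions where yellow holds: 1, 3, 4, 5, 6, 8, 9.
Check red U red at each: 1→ok, 3→fails, 4→fails, 5→fails, 6→fails, 8→ok, 9→fails.

No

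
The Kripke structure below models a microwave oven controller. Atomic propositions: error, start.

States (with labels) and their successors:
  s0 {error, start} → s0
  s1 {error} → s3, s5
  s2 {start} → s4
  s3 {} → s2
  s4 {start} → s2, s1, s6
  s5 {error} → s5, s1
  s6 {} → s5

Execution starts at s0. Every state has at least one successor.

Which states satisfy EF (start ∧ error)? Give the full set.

{s0}

States satisfying start ∧ error: {s0}.
States satisfying EF (start ∧ error): {s0}.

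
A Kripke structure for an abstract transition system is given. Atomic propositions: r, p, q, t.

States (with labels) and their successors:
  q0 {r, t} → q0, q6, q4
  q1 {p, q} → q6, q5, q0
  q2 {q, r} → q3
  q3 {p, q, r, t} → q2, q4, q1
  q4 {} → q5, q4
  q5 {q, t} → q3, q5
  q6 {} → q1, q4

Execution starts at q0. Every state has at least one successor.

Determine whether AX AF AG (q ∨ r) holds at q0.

No

States satisfying AF AG (q ∨ r): ∅.
States satisfying AX AF AG (q ∨ r): ∅.
q0 ∉ Sat(AX AF AG (q ∨ r)).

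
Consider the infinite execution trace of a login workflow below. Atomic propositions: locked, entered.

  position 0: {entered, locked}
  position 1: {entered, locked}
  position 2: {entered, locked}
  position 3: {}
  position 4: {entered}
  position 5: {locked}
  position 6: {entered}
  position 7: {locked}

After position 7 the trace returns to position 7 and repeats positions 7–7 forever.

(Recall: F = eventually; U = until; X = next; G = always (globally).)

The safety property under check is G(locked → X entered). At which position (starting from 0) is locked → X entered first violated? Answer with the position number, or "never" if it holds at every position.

Check locked → X entered at each position in order: 0 ✓, 1 ✓.
At position 2 the labels are {entered, locked} and the next position 3 has {}, so locked → X entered is false there. This is the first violation.

2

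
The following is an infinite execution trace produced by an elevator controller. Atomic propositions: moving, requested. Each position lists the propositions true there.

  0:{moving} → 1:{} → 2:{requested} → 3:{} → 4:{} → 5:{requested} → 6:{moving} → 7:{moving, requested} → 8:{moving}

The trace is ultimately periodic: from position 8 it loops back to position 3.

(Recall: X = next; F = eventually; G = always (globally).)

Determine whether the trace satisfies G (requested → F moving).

requested → F moving holds at every position 0..8, and those are all positions ever visited, so G (requested → F moving) holds.
Positions where requested holds: 2, 5, 7.
Check F moving at each: 2→ok, 5→ok, 7→ok.

Holds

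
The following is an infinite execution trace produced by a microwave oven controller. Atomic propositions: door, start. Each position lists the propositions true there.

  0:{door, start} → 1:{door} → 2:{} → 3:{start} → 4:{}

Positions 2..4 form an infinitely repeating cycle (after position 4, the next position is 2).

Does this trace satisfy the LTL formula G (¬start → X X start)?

Does not hold

¬start → X X start must hold at every position from 0 onward. It fails at position 2, so G (¬start → X X start) is false.
Positions where ¬start holds: 1, 2, 4.
Check X X start at each: 1→ok, 2→fails, 4→ok.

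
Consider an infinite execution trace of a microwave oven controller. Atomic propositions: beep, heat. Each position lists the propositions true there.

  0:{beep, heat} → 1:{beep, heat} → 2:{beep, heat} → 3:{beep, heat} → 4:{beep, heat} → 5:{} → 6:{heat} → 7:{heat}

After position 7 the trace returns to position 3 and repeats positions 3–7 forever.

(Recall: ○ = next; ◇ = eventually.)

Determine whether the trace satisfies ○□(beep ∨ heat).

The position after 0 is 1; □(beep ∨ heat) is false there.

No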